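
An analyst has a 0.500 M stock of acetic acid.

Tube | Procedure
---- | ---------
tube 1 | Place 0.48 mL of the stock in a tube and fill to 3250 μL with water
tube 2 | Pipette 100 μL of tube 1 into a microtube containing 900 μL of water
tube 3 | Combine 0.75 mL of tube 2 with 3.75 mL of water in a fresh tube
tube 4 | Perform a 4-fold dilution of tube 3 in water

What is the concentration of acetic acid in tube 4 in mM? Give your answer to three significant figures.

0.308 mM

Step 1: 0.48 mL brought to 3250 μL → factor 3.25/0.48 = 6.7708
Step 2: 100 μL + 900 μL = 1000 μL total → factor 1000/100 = 10
Step 3: 0.75 mL + 3.75 mL = 4.5 mL total → factor 4.5/0.75 = 6
Step 4: 4-fold → factor 4
Overall dilution factor = 6.7708 × 10 × 6 × 4 = 1625
Final = 0.500 M / 1625 = 0.0003077 M = 0.308 mM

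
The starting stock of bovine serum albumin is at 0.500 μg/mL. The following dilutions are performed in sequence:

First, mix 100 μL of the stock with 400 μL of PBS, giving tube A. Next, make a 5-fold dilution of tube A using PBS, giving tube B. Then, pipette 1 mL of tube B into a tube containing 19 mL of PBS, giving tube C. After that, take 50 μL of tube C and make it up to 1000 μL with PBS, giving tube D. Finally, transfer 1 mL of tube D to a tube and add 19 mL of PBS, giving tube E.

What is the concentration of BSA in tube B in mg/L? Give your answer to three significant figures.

0.0200 mg/L

Step 1: 100 μL + 400 μL = 500 μL total → factor 500/100 = 5
Step 2: 5-fold → factor 5
Dilution factor through tube B = 5 × 5 = 25
[tube B] = 0.500 μg/mL / 25 = 0.02000 μg/mL = 0.0200 mg/L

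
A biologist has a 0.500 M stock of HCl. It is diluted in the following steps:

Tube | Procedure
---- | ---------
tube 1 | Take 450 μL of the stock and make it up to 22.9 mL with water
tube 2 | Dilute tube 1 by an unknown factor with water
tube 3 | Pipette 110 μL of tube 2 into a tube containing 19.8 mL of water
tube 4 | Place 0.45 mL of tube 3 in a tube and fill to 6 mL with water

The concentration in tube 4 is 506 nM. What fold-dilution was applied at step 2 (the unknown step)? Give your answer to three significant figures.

8.05-fold

Step 1: 450 μL brought to 22.9 mL → factor 22900/450 = 50.889
Step 2: unknown factor x
Step 3: 110 μL + 19.8 mL = 19910 μL total → factor 19910/110 = 181
Step 4: 0.45 mL brought to 6 mL → factor 6/0.45 = 13.333
Product of known-step factors = 1.2281 × 10^5
Overall factor = 0.500 M / (506 nM) = 9.8814 × 10^5
x = 9.8814 × 10^5 / 1.2281 × 10^5 = 8.05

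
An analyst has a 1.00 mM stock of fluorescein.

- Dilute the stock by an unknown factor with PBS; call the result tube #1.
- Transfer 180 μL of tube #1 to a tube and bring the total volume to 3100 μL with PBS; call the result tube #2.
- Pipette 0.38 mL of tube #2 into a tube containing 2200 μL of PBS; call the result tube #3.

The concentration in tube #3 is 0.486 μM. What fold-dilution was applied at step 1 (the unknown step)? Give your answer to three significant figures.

17.6-fold

Step 1: unknown factor x
Step 2: 180 μL brought to 3100 μL → factor 3100/180 = 17.222
Step 3: 0.38 mL + 2200 μL = 2.58 mL total → factor 2.58/0.38 = 6.7895
Product of known-step factors = 116.93
Overall factor = 1.00 mM / (0.486 μM) = 2057.6
x = 2057.6 / 116.93 = 17.6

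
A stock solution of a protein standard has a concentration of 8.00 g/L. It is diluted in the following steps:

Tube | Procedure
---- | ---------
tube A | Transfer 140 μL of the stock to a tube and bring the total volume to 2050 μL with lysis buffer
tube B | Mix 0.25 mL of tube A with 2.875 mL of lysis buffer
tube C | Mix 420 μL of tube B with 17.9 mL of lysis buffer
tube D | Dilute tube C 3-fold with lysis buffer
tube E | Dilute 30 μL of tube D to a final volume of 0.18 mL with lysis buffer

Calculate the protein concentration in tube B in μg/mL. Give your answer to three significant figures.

43.7 μg/mL

Step 1: 140 μL brought to 2050 μL → factor 2050/140 = 14.643
Step 2: 0.25 mL + 2.875 mL = 3.125 mL total → factor 3.125/0.25 = 12.5
Dilution factor through tube B = 14.643 × 12.5 = 183.04
[tube B] = 8.00 g/L / 183.04 = 0.04371 g/L = 43.7 μg/mL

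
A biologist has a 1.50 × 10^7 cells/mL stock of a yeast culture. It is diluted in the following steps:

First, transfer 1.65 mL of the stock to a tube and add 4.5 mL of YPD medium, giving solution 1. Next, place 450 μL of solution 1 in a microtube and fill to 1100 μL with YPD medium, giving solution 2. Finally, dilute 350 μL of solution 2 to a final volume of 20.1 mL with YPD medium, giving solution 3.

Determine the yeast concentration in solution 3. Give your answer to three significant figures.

Step 1: 1.65 mL + 4.5 mL = 6.15 mL total → factor 6.15/1.65 = 3.7273
Step 2: 450 μL brought to 1100 μL → factor 1100/450 = 2.4444
Step 3: 350 μL brought to 20.1 mL → factor 20100/350 = 57.429
Overall dilution factor = 3.7273 × 2.4444 × 57.429 = 523.24
Final = 1.50 × 10^7 cells/mL / 523.24 = 2.87 × 10^4 cells/mL

2.87 × 10^4 cells/mL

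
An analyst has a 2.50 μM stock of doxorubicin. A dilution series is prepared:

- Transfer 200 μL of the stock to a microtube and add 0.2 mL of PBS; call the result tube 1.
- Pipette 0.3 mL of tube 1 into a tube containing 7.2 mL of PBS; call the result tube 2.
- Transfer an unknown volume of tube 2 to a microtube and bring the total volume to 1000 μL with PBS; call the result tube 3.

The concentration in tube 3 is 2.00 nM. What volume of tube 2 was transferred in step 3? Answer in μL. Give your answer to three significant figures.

40.0 μL

Step 1: 200 μL + 0.2 mL = 400 μL total → factor 400/200 = 2
Step 2: 0.3 mL + 7.2 mL = 7.5 mL total → factor 7.5/0.3 = 25
Step 3: v brought to 1000 μL → factor = 1000 μL/v
Product of known-step factors = 50
Overall factor = 2.50 μM / (2.00 nM) = 1250
Step-3 factor = 1250 / 50 = 25
v = 1000 μL / 25 = 40.0 μL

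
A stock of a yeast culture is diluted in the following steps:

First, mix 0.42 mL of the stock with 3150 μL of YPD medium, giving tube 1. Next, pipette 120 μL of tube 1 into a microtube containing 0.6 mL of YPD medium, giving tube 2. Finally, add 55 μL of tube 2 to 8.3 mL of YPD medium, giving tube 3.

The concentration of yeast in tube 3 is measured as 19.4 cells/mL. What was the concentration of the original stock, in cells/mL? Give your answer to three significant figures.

Step 1: 0.42 mL + 3150 μL = 3.57 mL total → factor 3.57/0.42 = 8.5
Step 2: 120 μL + 0.6 mL = 720 μL total → factor 720/120 = 6
Step 3: 55 μL + 8.3 mL = 8355 μL total → factor 8355/55 = 151.91
Overall dilution factor = 8.5 × 6 × 151.91 = 7747.4
Stock = 19.4 cells/mL × 7747.4 = 1.50 × 10^5 cells/mL

1.50 × 10^5 cells/mL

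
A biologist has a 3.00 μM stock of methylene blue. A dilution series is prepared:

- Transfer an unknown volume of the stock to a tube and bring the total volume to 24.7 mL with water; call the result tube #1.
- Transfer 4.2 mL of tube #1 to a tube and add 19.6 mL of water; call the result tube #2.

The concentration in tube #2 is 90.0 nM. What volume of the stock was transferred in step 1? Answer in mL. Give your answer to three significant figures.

Step 1: v brought to 24.7 mL → factor = 24.7 mL/v
Step 2: 4.2 mL + 19.6 mL = 23.8 mL total → factor 23.8/4.2 = 5.6667
Product of known-step factors = 5.6667
Overall factor = 3.00 μM / (90.0 nM) = 33.333
Step-1 factor = 33.333 / 5.6667 = 5.8824
v = 24.7 mL / 5.8824 = 4.20 mL

4.20 mL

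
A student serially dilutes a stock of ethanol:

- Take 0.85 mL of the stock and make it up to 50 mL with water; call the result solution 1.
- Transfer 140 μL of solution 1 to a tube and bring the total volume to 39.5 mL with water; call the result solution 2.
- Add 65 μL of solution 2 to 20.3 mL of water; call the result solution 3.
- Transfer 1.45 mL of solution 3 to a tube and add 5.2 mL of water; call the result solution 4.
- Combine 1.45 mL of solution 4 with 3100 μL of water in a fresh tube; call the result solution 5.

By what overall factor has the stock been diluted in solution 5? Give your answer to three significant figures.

7.48 × 10^7

Step 1: 0.85 mL brought to 50 mL → factor 50/0.85 = 58.824
Step 2: 140 μL brought to 39.5 mL → factor 39500/140 = 282.14
Step 3: 65 μL + 20.3 mL = 20365 μL total → factor 20365/65 = 313.31
Step 4: 1.45 mL + 5.2 mL = 6.65 mL total → factor 6.65/1.45 = 4.5862
Step 5: 1.45 mL + 3100 μL = 4.55 mL total → factor 4.55/1.45 = 3.1379
Overall dilution factor = 58.824 × 282.14 × 313.31 × 4.5862 × 3.1379 = 7.4832 × 10^7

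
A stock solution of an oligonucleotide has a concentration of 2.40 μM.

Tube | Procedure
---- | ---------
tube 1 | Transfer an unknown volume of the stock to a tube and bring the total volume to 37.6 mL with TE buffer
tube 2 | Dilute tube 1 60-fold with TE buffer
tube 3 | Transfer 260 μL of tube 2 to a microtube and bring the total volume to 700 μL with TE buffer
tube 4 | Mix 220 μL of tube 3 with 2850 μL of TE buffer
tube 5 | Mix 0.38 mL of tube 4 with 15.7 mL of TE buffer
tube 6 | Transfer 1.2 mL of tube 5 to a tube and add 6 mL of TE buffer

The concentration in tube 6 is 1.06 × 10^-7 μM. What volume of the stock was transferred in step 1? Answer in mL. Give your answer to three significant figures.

Step 1: v brought to 37.6 mL → factor = 37.6 mL/v
Step 2: 60-fold → factor 60
Step 3: 260 μL brought to 700 μL → factor 700/260 = 2.6923
Step 4: 220 μL + 2850 μL = 3070 μL total → factor 3070/220 = 13.955
Step 5: 0.38 mL + 15.7 mL = 16.08 mL total → factor 16.08/0.38 = 42.316
Step 6: 1.2 mL + 6 mL = 7.2 mL total → factor 7.2/1.2 = 6
Product of known-step factors = 5.7233 × 10^5
Overall factor = 2.40 μM / (1.06 × 10^-7 μM) = 2.2642 × 10^7
Step-1 factor = 2.2642 × 10^7 / 5.7233 × 10^5 = 39.56
v = 37.6 mL / 39.56 = 0.950 mL

0.950 mL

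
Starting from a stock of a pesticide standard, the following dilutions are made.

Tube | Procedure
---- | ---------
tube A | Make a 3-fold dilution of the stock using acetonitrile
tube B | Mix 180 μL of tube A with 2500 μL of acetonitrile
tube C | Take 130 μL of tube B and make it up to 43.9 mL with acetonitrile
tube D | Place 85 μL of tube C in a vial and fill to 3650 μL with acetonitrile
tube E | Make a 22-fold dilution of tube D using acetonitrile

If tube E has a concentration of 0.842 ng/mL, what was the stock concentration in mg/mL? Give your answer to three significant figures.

12.0 mg/mL

Step 1: 3-fold → factor 3
Step 2: 180 μL + 2500 μL = 2680 μL total → factor 2680/180 = 14.889
Step 3: 130 μL brought to 43.9 mL → factor 43900/130 = 337.69
Step 4: 85 μL brought to 3650 μL → factor 3650/85 = 42.941
Step 5: 22-fold → factor 22
Overall dilution factor = 3 × 14.889 × 337.69 × 42.941 × 22 = 1.425 × 10^7
Stock = 0.842 ng/mL × 1.425 × 10^7 = 1.200 × 10^7 ng/mL = 12.0 mg/mL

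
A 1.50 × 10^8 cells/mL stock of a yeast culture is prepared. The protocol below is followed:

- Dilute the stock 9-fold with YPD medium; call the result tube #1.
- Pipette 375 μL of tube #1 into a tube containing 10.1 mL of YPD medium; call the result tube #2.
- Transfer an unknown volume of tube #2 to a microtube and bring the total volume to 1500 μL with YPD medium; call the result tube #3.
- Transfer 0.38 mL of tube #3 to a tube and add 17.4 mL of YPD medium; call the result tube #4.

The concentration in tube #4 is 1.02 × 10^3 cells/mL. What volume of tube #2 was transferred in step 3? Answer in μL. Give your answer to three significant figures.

Step 1: 9-fold → factor 9
Step 2: 375 μL + 10.1 mL = 10475 μL total → factor 10475/375 = 27.933
Step 3: v brought to 1500 μL → factor = 1500 μL/v
Step 4: 0.38 mL + 17.4 mL = 17.78 mL total → factor 17.78/0.38 = 46.789
Product of known-step factors = 11763
Overall factor = 1.50 × 10^8 cells/mL / (1.02 × 10^3 cells/mL) = 1.4706 × 10^5
Step-3 factor = 1.4706 × 10^5 / 11763 = 12.502
v = 1500 μL / 12.502 = 120 μL

120 μL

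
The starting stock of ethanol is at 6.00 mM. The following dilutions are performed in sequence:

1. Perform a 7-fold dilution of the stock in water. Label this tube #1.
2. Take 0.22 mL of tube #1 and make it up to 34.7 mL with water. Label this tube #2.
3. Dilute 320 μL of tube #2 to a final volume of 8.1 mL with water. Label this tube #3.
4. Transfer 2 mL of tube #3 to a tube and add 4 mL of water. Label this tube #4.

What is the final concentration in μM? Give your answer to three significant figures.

Step 1: 7-fold → factor 7
Step 2: 0.22 mL brought to 34.7 mL → factor 34.7/0.22 = 157.73
Step 3: 320 μL brought to 8.1 mL → factor 8100/320 = 25.312
Step 4: 2 mL + 4 mL = 6 mL total → factor 6/2 = 3
Overall dilution factor = 7 × 157.73 × 25.312 × 3 = 83842
Final = 6.00 mM / 83842 = 7.156 × 10^-5 mM = 0.0716 μM

0.0716 μM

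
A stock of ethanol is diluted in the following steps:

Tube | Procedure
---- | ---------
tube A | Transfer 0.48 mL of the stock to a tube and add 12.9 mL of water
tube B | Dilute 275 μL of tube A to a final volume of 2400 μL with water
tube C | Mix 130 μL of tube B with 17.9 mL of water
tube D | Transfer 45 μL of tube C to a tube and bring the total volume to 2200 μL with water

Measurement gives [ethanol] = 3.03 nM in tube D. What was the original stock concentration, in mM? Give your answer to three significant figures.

Step 1: 0.48 mL + 12.9 mL = 13.38 mL total → factor 13.38/0.48 = 27.875
Step 2: 275 μL brought to 2400 μL → factor 2400/275 = 8.7273
Step 3: 130 μL + 17.9 mL = 18030 μL total → factor 18030/130 = 138.69
Step 4: 45 μL brought to 2200 μL → factor 2200/45 = 48.889
Overall dilution factor = 27.875 × 8.7273 × 138.69 × 48.889 = 1.6495 × 10^6
Stock = 3.03 nM × 1.6495 × 10^6 = 4.998 × 10^6 nM = 5.00 mM

5.00 mM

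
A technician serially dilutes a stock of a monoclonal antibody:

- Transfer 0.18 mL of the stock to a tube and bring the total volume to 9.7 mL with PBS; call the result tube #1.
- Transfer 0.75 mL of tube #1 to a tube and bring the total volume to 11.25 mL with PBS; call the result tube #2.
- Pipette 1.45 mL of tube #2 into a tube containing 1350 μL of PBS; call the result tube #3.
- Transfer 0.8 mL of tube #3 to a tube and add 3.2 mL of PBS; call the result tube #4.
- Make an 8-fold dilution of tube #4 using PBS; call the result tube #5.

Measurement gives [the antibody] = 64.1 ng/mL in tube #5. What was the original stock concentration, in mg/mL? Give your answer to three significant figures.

4.00 mg/mL

Step 1: 0.18 mL brought to 9.7 mL → factor 9.7/0.18 = 53.889
Step 2: 0.75 mL brought to 11.25 mL → factor 11.25/0.75 = 15
Step 3: 1.45 mL + 1350 μL = 2.8 mL total → factor 2.8/1.45 = 1.931
Step 4: 0.8 mL + 3.2 mL = 4 mL total → factor 4/0.8 = 5
Step 5: 8-fold → factor 8
Overall dilution factor = 53.889 × 15 × 1.931 × 5 × 8 = 62437
Stock = 64.1 ng/mL × 62437 = 4.002 × 10^6 ng/mL = 4.00 mg/mL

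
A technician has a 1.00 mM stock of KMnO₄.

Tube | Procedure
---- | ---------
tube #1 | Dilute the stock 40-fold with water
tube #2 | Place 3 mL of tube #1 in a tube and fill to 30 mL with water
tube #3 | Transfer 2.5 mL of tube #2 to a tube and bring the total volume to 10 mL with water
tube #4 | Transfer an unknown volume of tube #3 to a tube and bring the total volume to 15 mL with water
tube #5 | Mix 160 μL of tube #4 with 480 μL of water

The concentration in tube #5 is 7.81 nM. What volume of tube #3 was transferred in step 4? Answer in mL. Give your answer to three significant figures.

0.750 mL

Step 1: 40-fold → factor 40
Step 2: 3 mL brought to 30 mL → factor 30/3 = 10
Step 3: 2.5 mL brought to 10 mL → factor 10/2.5 = 4
Step 4: v brought to 15 mL → factor = 15 mL/v
Step 5: 160 μL + 480 μL = 640 μL total → factor 640/160 = 4
Product of known-step factors = 6400
Overall factor = 1.00 mM / (7.81 nM) = 1.2804 × 10^5
Step-4 factor = 1.2804 × 10^5 / 6400 = 20.006
v = 15 mL / 20.006 = 0.750 mL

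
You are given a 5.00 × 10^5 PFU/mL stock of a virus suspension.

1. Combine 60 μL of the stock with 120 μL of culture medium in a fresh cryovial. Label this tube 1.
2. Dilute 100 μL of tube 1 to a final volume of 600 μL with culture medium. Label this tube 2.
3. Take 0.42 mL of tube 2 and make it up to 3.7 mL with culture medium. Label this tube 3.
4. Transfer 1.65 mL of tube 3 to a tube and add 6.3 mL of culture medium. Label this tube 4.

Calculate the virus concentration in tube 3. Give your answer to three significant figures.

3.15 × 10^3 PFU/mL

Step 1: 60 μL + 120 μL = 180 μL total → factor 180/60 = 3
Step 2: 100 μL brought to 600 μL → factor 600/100 = 6
Step 3: 0.42 mL brought to 3.7 mL → factor 3.7/0.42 = 8.8095
Dilution factor through tube 3 = 3 × 6 × 8.8095 = 158.57
[tube 3] = 5.00 × 10^5 PFU/mL / 158.57 = 3.15 × 10^3 PFU/mL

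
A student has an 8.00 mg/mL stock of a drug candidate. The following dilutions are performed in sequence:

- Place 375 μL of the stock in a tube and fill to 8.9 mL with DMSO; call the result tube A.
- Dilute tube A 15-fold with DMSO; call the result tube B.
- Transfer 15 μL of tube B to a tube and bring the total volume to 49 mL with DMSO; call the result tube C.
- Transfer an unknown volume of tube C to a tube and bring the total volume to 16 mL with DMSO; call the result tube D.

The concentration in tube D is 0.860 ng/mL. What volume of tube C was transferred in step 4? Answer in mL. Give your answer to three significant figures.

Step 1: 375 μL brought to 8.9 mL → factor 8900/375 = 23.733
Step 2: 15-fold → factor 15
Step 3: 15 μL brought to 49 mL → factor 49000/15 = 3266.7
Step 4: v brought to 16 mL → factor = 16 mL/v
Product of known-step factors = 1.1629 × 10^6
Overall factor = 8.00 mg/mL / (0.860 ng/mL) = 9.3023 × 10^6
Step-4 factor = 9.3023 × 10^6 / 1.1629 × 10^6 = 7.999
v = 16 mL / 7.999 = 2.00 mL

2.00 mL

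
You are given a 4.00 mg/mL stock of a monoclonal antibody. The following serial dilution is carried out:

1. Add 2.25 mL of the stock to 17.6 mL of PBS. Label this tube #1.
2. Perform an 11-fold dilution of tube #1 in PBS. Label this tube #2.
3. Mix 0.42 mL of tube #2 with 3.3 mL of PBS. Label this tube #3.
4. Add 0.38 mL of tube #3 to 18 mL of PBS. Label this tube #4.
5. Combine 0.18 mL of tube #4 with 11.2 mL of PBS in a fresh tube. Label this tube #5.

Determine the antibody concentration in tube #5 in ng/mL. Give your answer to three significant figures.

Step 1: 2.25 mL + 17.6 mL = 19.85 mL total → factor 19.85/2.25 = 8.8222
Step 2: 11-fold → factor 11
Step 3: 0.42 mL + 3.3 mL = 3.72 mL total → factor 3.72/0.42 = 8.8571
Step 4: 0.38 mL + 18 mL = 18.38 mL total → factor 18.38/0.38 = 48.368
Step 5: 0.18 mL + 11.2 mL = 11.38 mL total → factor 11.38/0.18 = 63.222
Overall dilution factor = 8.8222 × 11 × 8.8571 × 48.368 × 63.222 = 2.6284 × 10^6
Final = 4.00 mg/mL / 2.6284 × 10^6 = 1.522 × 10^-6 mg/mL = 1.52 ng/mL

1.52 ng/mL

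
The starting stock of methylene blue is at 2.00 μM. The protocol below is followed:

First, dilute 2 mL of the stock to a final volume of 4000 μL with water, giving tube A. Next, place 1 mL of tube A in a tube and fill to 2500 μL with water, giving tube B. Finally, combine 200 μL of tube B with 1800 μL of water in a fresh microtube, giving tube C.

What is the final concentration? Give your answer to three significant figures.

0.0400 μM

Step 1: 2 mL brought to 4000 μL → factor 4/2 = 2
Step 2: 1 mL brought to 2500 μL → factor 2.5/1 = 2.5
Step 3: 200 μL + 1800 μL = 2000 μL total → factor 2000/200 = 10
Overall dilution factor = 2 × 2.5 × 10 = 50
Final = 2.00 μM / 50 = 0.0400 μM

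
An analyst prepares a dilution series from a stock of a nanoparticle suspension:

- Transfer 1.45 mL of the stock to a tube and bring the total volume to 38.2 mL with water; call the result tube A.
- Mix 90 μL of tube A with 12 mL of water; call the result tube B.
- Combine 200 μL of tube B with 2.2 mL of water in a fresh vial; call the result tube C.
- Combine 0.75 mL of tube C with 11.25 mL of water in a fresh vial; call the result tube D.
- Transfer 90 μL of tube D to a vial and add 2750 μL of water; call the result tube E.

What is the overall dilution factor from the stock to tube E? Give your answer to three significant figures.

Step 1: 1.45 mL brought to 38.2 mL → factor 38.2/1.45 = 26.345
Step 2: 90 μL + 12 mL = 12090 μL total → factor 12090/90 = 134.33
Step 3: 200 μL + 2.2 mL = 2400 μL total → factor 2400/200 = 12
Step 4: 0.75 mL + 11.25 mL = 12 mL total → factor 12/0.75 = 16
Step 5: 90 μL + 2750 μL = 2840 μL total → factor 2840/90 = 31.556
Overall dilution factor = 26.345 × 134.33 × 12 × 16 × 31.556 = 2.1442 × 10^7

2.14 × 10^7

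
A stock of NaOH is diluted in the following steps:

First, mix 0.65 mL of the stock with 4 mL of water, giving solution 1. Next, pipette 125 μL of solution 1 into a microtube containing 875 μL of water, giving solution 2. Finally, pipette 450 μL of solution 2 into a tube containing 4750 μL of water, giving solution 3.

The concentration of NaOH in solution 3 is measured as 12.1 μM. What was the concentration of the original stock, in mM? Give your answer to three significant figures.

8.00 mM

Step 1: 0.65 mL + 4 mL = 4.65 mL total → factor 4.65/0.65 = 7.1538
Step 2: 125 μL + 875 μL = 1000 μL total → factor 1000/125 = 8
Step 3: 450 μL + 4750 μL = 5200 μL total → factor 5200/450 = 11.556
Overall dilution factor = 7.1538 × 8 × 11.556 = 661.33
Stock = 12.1 μM × 661.33 = 8002 μM = 8.00 mM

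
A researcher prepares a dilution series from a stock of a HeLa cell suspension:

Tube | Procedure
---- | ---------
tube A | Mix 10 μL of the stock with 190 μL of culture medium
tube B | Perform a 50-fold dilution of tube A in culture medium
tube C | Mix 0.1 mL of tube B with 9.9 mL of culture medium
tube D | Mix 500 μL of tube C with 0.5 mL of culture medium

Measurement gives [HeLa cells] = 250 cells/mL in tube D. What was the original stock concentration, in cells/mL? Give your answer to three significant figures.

Step 1: 10 μL + 190 μL = 200 μL total → factor 200/10 = 20
Step 2: 50-fold → factor 50
Step 3: 0.1 mL + 9.9 mL = 10 mL total → factor 10/0.1 = 100
Step 4: 500 μL + 0.5 mL = 1000 μL total → factor 1000/500 = 2
Overall dilution factor = 20 × 50 × 100 × 2 = 2 × 10^5
Stock = 250 cells/mL × 2 × 10^5 = 5.00 × 10^7 cells/mL

5.00 × 10^7 cells/mL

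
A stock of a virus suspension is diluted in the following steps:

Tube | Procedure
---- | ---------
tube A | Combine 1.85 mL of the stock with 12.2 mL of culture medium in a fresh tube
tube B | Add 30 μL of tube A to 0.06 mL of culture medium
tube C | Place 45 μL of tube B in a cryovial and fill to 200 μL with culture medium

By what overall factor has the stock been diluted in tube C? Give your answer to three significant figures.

Step 1: 1.85 mL + 12.2 mL = 14.05 mL total → factor 14.05/1.85 = 7.5946
Step 2: 30 μL + 0.06 mL = 90 μL total → factor 90/30 = 3
Step 3: 45 μL brought to 200 μL → factor 200/45 = 4.4444
Overall dilution factor = 7.5946 × 3 × 4.4444 = 101.26

101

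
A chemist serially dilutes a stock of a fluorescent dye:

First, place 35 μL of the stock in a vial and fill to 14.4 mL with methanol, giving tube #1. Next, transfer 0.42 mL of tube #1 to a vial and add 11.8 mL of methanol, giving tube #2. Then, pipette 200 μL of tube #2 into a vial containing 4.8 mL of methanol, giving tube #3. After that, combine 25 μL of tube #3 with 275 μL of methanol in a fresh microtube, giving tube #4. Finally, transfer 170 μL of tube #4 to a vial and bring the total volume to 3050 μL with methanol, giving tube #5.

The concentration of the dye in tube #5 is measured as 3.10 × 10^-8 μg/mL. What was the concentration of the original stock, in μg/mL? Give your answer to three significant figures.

2.00 μg/mL

Step 1: 35 μL brought to 14.4 mL → factor 14400/35 = 411.43
Step 2: 0.42 mL + 11.8 mL = 12.22 mL total → factor 12.22/0.42 = 29.095
Step 3: 200 μL + 4.8 mL = 5000 μL total → factor 5000/200 = 25
Step 4: 25 μL + 275 μL = 300 μL total → factor 300/25 = 12
Step 5: 170 μL brought to 3050 μL → factor 3050/170 = 17.941
Overall dilution factor = 411.43 × 29.095 × 25 × 12 × 17.941 = 6.443 × 10^7
Stock = 3.10 × 10^-8 μg/mL × 6.443 × 10^7 = 2.00 μg/mL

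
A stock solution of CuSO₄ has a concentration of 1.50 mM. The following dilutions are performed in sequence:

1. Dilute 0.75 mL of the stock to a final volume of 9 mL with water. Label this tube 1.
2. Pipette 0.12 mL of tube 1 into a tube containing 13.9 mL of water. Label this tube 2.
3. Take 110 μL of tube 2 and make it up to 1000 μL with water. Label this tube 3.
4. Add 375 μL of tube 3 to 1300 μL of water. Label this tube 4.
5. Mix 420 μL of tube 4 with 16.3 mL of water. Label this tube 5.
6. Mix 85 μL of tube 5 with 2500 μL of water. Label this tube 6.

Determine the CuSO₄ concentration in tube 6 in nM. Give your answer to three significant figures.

0.0218 nM

Step 1: 0.75 mL brought to 9 mL → factor 9/0.75 = 12
Step 2: 0.12 mL + 13.9 mL = 14.02 mL total → factor 14.02/0.12 = 116.83
Step 3: 110 μL brought to 1000 μL → factor 1000/110 = 9.0909
Step 4: 375 μL + 1300 μL = 1675 μL total → factor 1675/375 = 4.4667
Step 5: 420 μL + 16.3 mL = 16720 μL total → factor 16720/420 = 39.81
Step 6: 85 μL + 2500 μL = 2585 μL total → factor 2585/85 = 30.412
Overall dilution factor = 12 × 116.83 × 9.0909 × 4.4667 × 39.81 × 30.412 = 6.8924 × 10^7
Final = 1.50 mM / 6.8924 × 10^7 = 2.176 × 10^-8 mM = 0.0218 nM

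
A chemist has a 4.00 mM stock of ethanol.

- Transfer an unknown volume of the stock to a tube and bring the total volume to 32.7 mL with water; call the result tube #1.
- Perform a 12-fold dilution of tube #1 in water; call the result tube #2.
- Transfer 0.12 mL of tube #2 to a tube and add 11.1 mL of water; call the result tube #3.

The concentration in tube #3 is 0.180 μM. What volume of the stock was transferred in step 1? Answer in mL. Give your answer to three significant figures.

Step 1: v brought to 32.7 mL → factor = 32.7 mL/v
Step 2: 12-fold → factor 12
Step 3: 0.12 mL + 11.1 mL = 11.22 mL total → factor 11.22/0.12 = 93.5
Product of known-step factors = 1122
Overall factor = 4.00 mM / (0.180 μM) = 22222
Step-1 factor = 22222 / 1122 = 19.806
v = 32.7 mL / 19.806 = 1.65 mL

1.65 mL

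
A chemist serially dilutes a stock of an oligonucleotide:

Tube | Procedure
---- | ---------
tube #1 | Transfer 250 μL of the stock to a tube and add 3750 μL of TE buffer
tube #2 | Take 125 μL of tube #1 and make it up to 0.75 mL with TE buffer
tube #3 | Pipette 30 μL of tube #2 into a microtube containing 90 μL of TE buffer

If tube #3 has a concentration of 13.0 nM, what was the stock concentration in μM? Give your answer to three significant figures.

4.99 μM

Step 1: 250 μL + 3750 μL = 4000 μL total → factor 4000/250 = 16
Step 2: 125 μL brought to 0.75 mL → factor 750/125 = 6
Step 3: 30 μL + 90 μL = 120 μL total → factor 120/30 = 4
Overall dilution factor = 16 × 6 × 4 = 384
Stock = 13.0 nM × 384 = 4992 nM = 4.99 μM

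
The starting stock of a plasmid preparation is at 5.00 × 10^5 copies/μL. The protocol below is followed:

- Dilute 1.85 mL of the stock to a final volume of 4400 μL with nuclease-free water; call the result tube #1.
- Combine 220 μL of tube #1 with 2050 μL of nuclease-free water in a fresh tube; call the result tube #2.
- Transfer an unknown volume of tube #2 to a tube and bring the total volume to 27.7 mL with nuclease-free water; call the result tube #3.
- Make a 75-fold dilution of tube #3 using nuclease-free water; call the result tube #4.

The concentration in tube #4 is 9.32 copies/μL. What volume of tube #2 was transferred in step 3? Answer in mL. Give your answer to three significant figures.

Step 1: 1.85 mL brought to 4400 μL → factor 4.4/1.85 = 2.3784
Step 2: 220 μL + 2050 μL = 2270 μL total → factor 2270/220 = 10.318
Step 3: v brought to 27.7 mL → factor = 27.7 mL/v
Step 4: 75-fold → factor 75
Product of known-step factors = 1840.5
Overall factor = 5.00 × 10^5 copies/μL / (9.32 copies/μL) = 53648
Step-3 factor = 53648 / 1840.5 = 29.148
v = 27.7 mL / 29.148 = 0.950 mL

0.950 mL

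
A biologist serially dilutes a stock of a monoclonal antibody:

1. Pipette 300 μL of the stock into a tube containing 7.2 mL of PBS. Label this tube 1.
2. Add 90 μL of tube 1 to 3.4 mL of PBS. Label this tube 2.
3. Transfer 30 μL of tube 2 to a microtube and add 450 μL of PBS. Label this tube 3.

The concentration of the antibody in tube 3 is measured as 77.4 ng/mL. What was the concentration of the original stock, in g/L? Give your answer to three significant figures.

1.20 g/L

Step 1: 300 μL + 7.2 mL = 7500 μL total → factor 7500/300 = 25
Step 2: 90 μL + 3.4 mL = 3490 μL total → factor 3490/90 = 38.778
Step 3: 30 μL + 450 μL = 480 μL total → factor 480/30 = 16
Overall dilution factor = 25 × 38.778 × 16 = 15511
Stock = 77.4 ng/mL × 15511 = 1.201 × 10^6 ng/mL = 1.20 g/L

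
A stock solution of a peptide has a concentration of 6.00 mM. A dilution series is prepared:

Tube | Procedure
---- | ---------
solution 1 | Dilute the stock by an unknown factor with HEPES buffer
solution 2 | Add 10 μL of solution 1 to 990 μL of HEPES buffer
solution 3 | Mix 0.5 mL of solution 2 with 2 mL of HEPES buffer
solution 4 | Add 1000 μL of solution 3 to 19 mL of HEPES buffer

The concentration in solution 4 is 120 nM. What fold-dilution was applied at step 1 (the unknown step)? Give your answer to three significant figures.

Step 1: unknown factor x
Step 2: 10 μL + 990 μL = 1000 μL total → factor 1000/10 = 100
Step 3: 0.5 mL + 2 mL = 2.5 mL total → factor 2.5/0.5 = 5
Step 4: 1000 μL + 19 mL = 20000 μL total → factor 20000/1000 = 20
Product of known-step factors = 10000
Overall factor = 6.00 mM / (120 nM) = 50000
x = 50000 / 10000 = 5.00

5.00-fold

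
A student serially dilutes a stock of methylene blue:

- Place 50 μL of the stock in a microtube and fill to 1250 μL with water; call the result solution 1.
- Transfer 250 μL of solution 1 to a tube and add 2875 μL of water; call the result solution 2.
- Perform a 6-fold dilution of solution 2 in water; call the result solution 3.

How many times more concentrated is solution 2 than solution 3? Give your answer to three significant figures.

Step 1: 50 μL brought to 1250 μL → factor 1250/50 = 25
Step 2: 250 μL + 2875 μL = 3125 μL total → factor 3125/250 = 12.5
Step 3: 6-fold → factor 6
Dilution factor to solution 2 = 312.5; to solution 3 = 1875
[solution 2]/[solution 3] = (factor to solution 3)/(factor to solution 2) = 1875/312.5 = 6.00

6.00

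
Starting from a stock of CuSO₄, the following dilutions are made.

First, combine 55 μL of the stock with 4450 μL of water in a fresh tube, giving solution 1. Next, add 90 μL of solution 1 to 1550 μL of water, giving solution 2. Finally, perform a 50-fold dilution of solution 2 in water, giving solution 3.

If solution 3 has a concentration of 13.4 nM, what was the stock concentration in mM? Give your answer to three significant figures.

Step 1: 55 μL + 4450 μL = 4505 μL total → factor 4505/55 = 81.909
Step 2: 90 μL + 1550 μL = 1640 μL total → factor 1640/90 = 18.222
Step 3: 50-fold → factor 50
Overall dilution factor = 81.909 × 18.222 × 50 = 74628
Stock = 13.4 nM × 74628 = 1.000 × 10^6 nM = 1.00 mM

1.00 mM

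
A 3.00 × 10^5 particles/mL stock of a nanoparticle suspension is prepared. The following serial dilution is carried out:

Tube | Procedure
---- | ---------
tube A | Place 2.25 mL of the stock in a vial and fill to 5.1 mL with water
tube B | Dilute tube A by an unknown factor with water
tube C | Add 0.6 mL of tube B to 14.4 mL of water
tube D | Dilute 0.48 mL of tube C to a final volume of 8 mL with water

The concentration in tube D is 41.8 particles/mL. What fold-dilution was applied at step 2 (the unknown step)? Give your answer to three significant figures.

7.60-fold

Step 1: 2.25 mL brought to 5.1 mL → factor 5.1/2.25 = 2.2667
Step 2: unknown factor x
Step 3: 0.6 mL + 14.4 mL = 15 mL total → factor 15/0.6 = 25
Step 4: 0.48 mL brought to 8 mL → factor 8/0.48 = 16.667
Product of known-step factors = 944.44
Overall factor = 3.00 × 10^5 particles/mL / (41.8 particles/mL) = 7177
x = 7177 / 944.44 = 7.60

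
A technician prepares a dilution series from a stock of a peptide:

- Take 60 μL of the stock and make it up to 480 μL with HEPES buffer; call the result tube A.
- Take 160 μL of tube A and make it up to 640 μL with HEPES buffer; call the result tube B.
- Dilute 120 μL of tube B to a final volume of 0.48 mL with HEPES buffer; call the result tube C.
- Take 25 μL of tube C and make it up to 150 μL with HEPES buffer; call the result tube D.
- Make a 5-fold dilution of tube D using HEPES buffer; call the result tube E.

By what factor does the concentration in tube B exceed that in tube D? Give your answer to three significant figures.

Step 1: 60 μL brought to 480 μL → factor 480/60 = 8
Step 2: 160 μL brought to 640 μL → factor 640/160 = 4
Step 3: 120 μL brought to 0.48 mL → factor 480/120 = 4
Step 4: 25 μL brought to 150 μL → factor 150/25 = 6
Dilution factor to tube B = 32; to tube D = 768
[tube B]/[tube D] = (factor to tube D)/(factor to tube B) = 768/32 = 24.0

24.0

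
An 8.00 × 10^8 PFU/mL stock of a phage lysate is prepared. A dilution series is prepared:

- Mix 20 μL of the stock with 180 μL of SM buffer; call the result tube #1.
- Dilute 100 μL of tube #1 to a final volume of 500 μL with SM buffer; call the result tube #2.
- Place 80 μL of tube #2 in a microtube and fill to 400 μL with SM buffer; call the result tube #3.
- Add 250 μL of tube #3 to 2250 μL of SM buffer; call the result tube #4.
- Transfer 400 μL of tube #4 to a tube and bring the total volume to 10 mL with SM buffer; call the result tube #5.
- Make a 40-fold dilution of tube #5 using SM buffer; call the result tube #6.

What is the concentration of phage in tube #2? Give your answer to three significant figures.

Step 1: 20 μL + 180 μL = 200 μL total → factor 200/20 = 10
Step 2: 100 μL brought to 500 μL → factor 500/100 = 5
Dilution factor through tube #2 = 10 × 5 = 50
[tube #2] = 8.00 × 10^8 PFU/mL / 50 = 1.60 × 10^7 PFU/mL

1.60 × 10^7 PFU/mL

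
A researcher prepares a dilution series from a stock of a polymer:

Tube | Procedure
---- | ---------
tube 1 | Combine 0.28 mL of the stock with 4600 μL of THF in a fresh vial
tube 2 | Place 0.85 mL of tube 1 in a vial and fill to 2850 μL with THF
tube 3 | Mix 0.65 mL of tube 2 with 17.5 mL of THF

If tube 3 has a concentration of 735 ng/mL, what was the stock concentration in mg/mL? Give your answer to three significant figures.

1.20 mg/mL

Step 1: 0.28 mL + 4600 μL = 4.88 mL total → factor 4.88/0.28 = 17.429
Step 2: 0.85 mL brought to 2850 μL → factor 2.85/0.85 = 3.3529
Step 3: 0.65 mL + 17.5 mL = 18.15 mL total → factor 18.15/0.65 = 27.923
Overall dilution factor = 17.429 × 3.3529 × 27.923 = 1631.7
Stock = 735 ng/mL × 1631.7 = 1.199 × 10^6 ng/mL = 1.20 mg/mL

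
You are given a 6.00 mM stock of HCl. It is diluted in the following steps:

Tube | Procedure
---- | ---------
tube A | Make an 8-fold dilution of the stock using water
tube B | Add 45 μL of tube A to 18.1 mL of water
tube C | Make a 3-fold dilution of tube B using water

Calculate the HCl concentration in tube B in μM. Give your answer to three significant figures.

Step 1: 8-fold → factor 8
Step 2: 45 μL + 18.1 mL = 18145 μL total → factor 18145/45 = 403.22
Dilution factor through tube B = 8 × 403.22 = 3225.8
[tube B] = 6.00 mM / 3225.8 = 0.001860 mM = 1.86 μM

1.86 μM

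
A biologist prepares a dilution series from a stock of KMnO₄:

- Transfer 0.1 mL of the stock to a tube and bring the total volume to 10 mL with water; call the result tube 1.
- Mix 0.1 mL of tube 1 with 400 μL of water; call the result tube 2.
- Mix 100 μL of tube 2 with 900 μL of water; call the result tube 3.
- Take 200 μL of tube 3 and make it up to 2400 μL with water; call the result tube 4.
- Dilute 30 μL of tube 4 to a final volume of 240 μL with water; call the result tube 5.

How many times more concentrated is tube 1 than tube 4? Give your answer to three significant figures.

Step 1: 0.1 mL brought to 10 mL → factor 10/0.1 = 100
Step 2: 0.1 mL + 400 μL = 0.5 mL total → factor 0.5/0.1 = 5
Step 3: 100 μL + 900 μL = 1000 μL total → factor 1000/100 = 10
Step 4: 200 μL brought to 2400 μL → factor 2400/200 = 12
Dilution factor to tube 1 = 100; to tube 4 = 60000
[tube 1]/[tube 4] = (factor to tube 4)/(factor to tube 1) = 60000/100 = 600

600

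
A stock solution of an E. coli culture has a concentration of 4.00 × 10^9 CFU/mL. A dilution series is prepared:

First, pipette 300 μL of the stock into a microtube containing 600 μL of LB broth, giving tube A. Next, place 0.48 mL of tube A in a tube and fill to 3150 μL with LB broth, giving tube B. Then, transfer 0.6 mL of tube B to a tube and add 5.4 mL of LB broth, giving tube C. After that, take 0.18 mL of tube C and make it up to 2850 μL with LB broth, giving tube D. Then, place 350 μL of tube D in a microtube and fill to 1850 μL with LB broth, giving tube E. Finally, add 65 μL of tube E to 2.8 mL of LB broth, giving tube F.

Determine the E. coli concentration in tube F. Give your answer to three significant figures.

Step 1: 300 μL + 600 μL = 900 μL total → factor 900/300 = 3
Step 2: 0.48 mL brought to 3150 μL → factor 3.15/0.48 = 6.5625
Step 3: 0.6 mL + 5.4 mL = 6 mL total → factor 6/0.6 = 10
Step 4: 0.18 mL brought to 2850 μL → factor 2.85/0.18 = 15.833
Step 5: 350 μL brought to 1850 μL → factor 1850/350 = 5.2857
Step 6: 65 μL + 2.8 mL = 2865 μL total → factor 2865/65 = 44.077
Overall dilution factor = 3 × 6.5625 × 10 × 15.833 × 5.2857 × 44.077 = 7.2624 × 10^5
Final = 4.00 × 10^9 CFU/mL / 7.2624 × 10^5 = 5.51 × 10^3 CFU/mL

5.51 × 10^3 CFU/mL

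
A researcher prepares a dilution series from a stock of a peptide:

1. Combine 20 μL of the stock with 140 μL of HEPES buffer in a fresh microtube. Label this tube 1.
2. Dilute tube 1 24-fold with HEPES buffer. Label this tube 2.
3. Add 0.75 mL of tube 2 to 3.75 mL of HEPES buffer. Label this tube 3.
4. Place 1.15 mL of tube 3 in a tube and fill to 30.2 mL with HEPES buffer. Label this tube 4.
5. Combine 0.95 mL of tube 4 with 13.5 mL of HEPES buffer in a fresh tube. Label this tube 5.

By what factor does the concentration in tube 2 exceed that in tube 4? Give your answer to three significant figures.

158

Step 1: 20 μL + 140 μL = 160 μL total → factor 160/20 = 8
Step 2: 24-fold → factor 24
Step 3: 0.75 mL + 3.75 mL = 4.5 mL total → factor 4.5/0.75 = 6
Step 4: 1.15 mL brought to 30.2 mL → factor 30.2/1.15 = 26.261
Dilution factor to tube 2 = 192; to tube 4 = 30253
[tube 2]/[tube 4] = (factor to tube 4)/(factor to tube 2) = 30253/192 = 158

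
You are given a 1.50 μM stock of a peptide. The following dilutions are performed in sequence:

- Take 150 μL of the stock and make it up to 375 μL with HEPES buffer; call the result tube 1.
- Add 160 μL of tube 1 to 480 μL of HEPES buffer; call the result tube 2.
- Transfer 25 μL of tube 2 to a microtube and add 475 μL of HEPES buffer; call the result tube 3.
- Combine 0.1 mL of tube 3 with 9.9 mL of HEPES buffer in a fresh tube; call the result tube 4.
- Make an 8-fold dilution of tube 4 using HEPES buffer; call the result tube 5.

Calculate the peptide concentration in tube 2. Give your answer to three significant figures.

0.150 μM

Step 1: 150 μL brought to 375 μL → factor 375/150 = 2.5
Step 2: 160 μL + 480 μL = 640 μL total → factor 640/160 = 4
Dilution factor through tube 2 = 2.5 × 4 = 10
[tube 2] = 1.50 μM / 10 = 0.150 μM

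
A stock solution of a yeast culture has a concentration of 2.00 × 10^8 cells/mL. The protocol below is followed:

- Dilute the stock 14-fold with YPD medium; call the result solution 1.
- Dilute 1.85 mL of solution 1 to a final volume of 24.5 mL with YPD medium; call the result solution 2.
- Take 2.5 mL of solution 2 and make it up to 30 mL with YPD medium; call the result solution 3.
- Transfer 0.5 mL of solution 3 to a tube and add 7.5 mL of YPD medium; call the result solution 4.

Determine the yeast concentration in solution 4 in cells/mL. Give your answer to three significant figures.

Step 1: 14-fold → factor 14
Step 2: 1.85 mL brought to 24.5 mL → factor 24.5/1.85 = 13.243
Step 3: 2.5 mL brought to 30 mL → factor 30/2.5 = 12
Step 4: 0.5 mL + 7.5 mL = 8 mL total → factor 8/0.5 = 16
Overall dilution factor = 14 × 13.243 × 12 × 16 = 35598
Final = 2.00 × 10^8 cells/mL / 35598 = 5.62 × 10^3 cells/mL

5.62 × 10^3 cells/mL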